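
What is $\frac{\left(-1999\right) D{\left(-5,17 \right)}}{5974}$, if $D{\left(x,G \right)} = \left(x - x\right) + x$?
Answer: $\frac{9995}{5974} \approx 1.6731$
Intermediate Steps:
$D{\left(x,G \right)} = x$ ($D{\left(x,G \right)} = 0 + x = x$)
$\frac{\left(-1999\right) D{\left(-5,17 \right)}}{5974} = \frac{\left(-1999\right) \left(-5\right)}{5974} = 9995 \cdot \frac{1}{5974} = \frac{9995}{5974}$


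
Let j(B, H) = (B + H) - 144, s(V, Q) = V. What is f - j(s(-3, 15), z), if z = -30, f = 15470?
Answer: 15647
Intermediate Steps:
j(B, H) = -144 + B + H
f - j(s(-3, 15), z) = 15470 - (-144 - 3 - 30) = 15470 - 1*(-177) = 15470 + 177 = 15647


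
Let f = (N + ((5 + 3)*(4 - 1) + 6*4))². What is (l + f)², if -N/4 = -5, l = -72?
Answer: 20720704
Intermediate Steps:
N = 20 (N = -4*(-5) = 20)
f = 4624 (f = (20 + ((5 + 3)*(4 - 1) + 6*4))² = (20 + (8*3 + 24))² = (20 + (24 + 24))² = (20 + 48)² = 68² = 4624)
(l + f)² = (-72 + 4624)² = 4552² = 20720704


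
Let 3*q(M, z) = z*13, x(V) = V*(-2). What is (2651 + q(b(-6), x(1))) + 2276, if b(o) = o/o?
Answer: 14755/3 ≈ 4918.3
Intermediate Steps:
x(V) = -2*V
b(o) = 1
q(M, z) = 13*z/3 (q(M, z) = (z*13)/3 = (13*z)/3 = 13*z/3)
(2651 + q(b(-6), x(1))) + 2276 = (2651 + 13*(-2*1)/3) + 2276 = (2651 + (13/3)*(-2)) + 2276 = (2651 - 26/3) + 2276 = 7927/3 + 2276 = 14755/3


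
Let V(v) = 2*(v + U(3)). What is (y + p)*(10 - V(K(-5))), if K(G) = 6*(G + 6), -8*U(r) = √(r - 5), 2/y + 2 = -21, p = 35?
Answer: -1606/23 + 803*I*√2/92 ≈ -69.826 + 12.344*I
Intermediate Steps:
y = -2/23 (y = 2/(-2 - 21) = 2/(-23) = 2*(-1/23) = -2/23 ≈ -0.086957)
U(r) = -√(-5 + r)/8 (U(r) = -√(r - 5)/8 = -√(-5 + r)/8)
K(G) = 36 + 6*G (K(G) = 6*(6 + G) = 36 + 6*G)
V(v) = 2*v - I*√2/4 (V(v) = 2*(v - √(-5 + 3)/8) = 2*(v - I*√2/8) = 2*v - I*√2/4)
(y + p)*(10 - V(K(-5))) = (-2/23 + 35)*(10 - (2*(36 + 6*(-5)) - I*√2/4)) = 803*(10 - (2*(36 - 30) - I*√2/4))/23 = 803*(10 - (2*6 - I*√2/4))/23 = 803*(10 - (12 - I*√2/4))/23 = 803*(10 + (-12 + I*√2/4))/23 = 803*(-2 + I*√2/4)/23 = -1606/23 + 803*I*√2/92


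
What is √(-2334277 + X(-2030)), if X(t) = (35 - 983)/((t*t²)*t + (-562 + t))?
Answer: I*√10518182939028872007800756364583/2122727100926 ≈ 1527.8*I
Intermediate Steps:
X(t) = -948/(-562 + t + t⁴) (X(t) = -948/(t³*t + (-562 + t)) = -948/(t⁴ + (-562 + t)) = -948/(-562 + t + t⁴))
√(-2334277 + X(-2030)) = √(-2334277 - 948/(-562 - 2030 + (-2030)⁴)) = √(-2334277 - 948/(-562 - 2030 + 16981816810000)) = √(-2334277 - 948/16981816807408) = √(-2334277 - 948*1/16981816807408) = √(-2334277 - 237/4245454201852) = √(-9910066097936481241/4245454201852) = I*√10518182939028872007800756364583/2122727100926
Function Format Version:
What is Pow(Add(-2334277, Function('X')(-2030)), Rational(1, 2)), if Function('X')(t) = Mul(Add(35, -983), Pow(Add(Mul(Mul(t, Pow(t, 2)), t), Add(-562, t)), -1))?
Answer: Mul(Rational(1, 2122727100926), I, Pow(10518182939028872007800756364583, Rational(1, 2))) ≈ Mul(1527.8, I)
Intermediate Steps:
Function('X')(t) = Mul(-948, Pow(Add(-562, t, Pow(t, 4)), -1)) (Function('X')(t) = Mul(-948, Pow(Add(Mul(Pow(t, 3), t), Add(-562, t)), -1)) = Mul(-948, Pow(Add(Pow(t, 4), Add(-562, t)), -1)) = Mul(-948, Pow(Add(-562, t, Pow(t, 4)), -1)))
Pow(Add(-2334277, Function('X')(-2030)), Rational(1, 2)) = Pow(Add(-2334277, Mul(-948, Pow(Add(-562, -2030, Pow(-2030, 4)), -1))), Rational(1, 2)) = Pow(Add(-2334277, Mul(-948, Pow(Add(-562, -2030, 16981816810000), -1))), Rational(1, 2)) = Pow(Add(-2334277, Mul(-948, Pow(16981816807408, -1))), Rational(1, 2)) = Pow(Add(-2334277, Mul(-948, Rational(1, 16981816807408))), Rational(1, 2)) = Pow(Add(-2334277, Rational(-237, 4245454201852)), Rational(1, 2)) = Pow(Rational(-9910066097936481241, 4245454201852), Rational(1, 2)) = Mul(Rational(1, 2122727100926), I, Pow(10518182939028872007800756364583, Rational(1, 2)))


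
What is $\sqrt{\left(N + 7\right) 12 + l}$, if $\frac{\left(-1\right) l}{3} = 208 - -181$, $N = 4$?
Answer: $3 i \sqrt{115} \approx 32.171 i$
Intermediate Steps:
$l = -1167$ ($l = - 3 \left(208 - -181\right) = - 3 \left(208 + 181\right) = \left(-3\right) 389 = -1167$)
$\sqrt{\left(N + 7\right) 12 + l} = \sqrt{\left(4 + 7\right) 12 - 1167} = \sqrt{11 \cdot 12 - 1167} = \sqrt{132 - 1167} = \sqrt{-1035} = 3 i \sqrt{115}$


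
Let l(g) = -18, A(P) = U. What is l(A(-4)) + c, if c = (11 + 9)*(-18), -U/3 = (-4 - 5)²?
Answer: -378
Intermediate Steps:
U = -243 (U = -3*(-4 - 5)² = -3*(-9)² = -3*81 = -243)
A(P) = -243
c = -360 (c = 20*(-18) = -360)
l(A(-4)) + c = -18 - 360 = -378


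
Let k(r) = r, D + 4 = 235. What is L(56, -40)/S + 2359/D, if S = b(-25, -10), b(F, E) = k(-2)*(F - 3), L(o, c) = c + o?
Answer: 2425/231 ≈ 10.498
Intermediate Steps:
D = 231 (D = -4 + 235 = 231)
b(F, E) = 6 - 2*F (b(F, E) = -2*(F - 3) = -2*(-3 + F) = 6 - 2*F)
S = 56 (S = 6 - 2*(-25) = 6 + 50 = 56)
L(56, -40)/S + 2359/D = (-40 + 56)/56 + 2359/231 = 16*(1/56) + 2359*(1/231) = 2/7 + 337/33 = 2425/231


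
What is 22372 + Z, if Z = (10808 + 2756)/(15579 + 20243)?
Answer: 400711674/17911 ≈ 22372.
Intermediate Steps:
Z = 6782/17911 (Z = 13564/35822 = 13564*(1/35822) = 6782/17911 ≈ 0.37865)
22372 + Z = 22372 + 6782/17911 = 400711674/17911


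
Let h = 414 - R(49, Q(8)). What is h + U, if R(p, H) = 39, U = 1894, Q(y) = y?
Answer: 2269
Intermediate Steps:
h = 375 (h = 414 - 1*39 = 414 - 39 = 375)
h + U = 375 + 1894 = 2269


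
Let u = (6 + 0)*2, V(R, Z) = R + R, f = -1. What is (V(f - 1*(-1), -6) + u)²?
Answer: 144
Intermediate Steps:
V(R, Z) = 2*R
u = 12 (u = 6*2 = 12)
(V(f - 1*(-1), -6) + u)² = (2*(-1 - 1*(-1)) + 12)² = (2*(-1 + 1) + 12)² = (2*0 + 12)² = (0 + 12)² = 12² = 144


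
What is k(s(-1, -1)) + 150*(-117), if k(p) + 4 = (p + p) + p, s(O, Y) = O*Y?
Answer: -17551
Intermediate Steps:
k(p) = -4 + 3*p (k(p) = -4 + ((p + p) + p) = -4 + (2*p + p) = -4 + 3*p)
k(s(-1, -1)) + 150*(-117) = (-4 + 3*(-1*(-1))) + 150*(-117) = (-4 + 3*1) - 17550 = (-4 + 3) - 17550 = -1 - 17550 = -17551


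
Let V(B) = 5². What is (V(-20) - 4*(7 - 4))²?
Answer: 169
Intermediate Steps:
V(B) = 25
(V(-20) - 4*(7 - 4))² = (25 - 4*(7 - 4))² = (25 - 4*3)² = (25 - 12)² = 13² = 169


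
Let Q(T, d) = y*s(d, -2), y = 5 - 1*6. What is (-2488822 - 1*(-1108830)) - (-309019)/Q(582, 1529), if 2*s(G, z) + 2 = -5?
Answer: -9041906/7 ≈ -1.2917e+6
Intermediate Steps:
s(G, z) = -7/2 (s(G, z) = -1 + (½)*(-5) = -1 - 5/2 = -7/2)
y = -1 (y = 5 - 6 = -1)
Q(T, d) = 7/2 (Q(T, d) = -1*(-7/2) = 7/2)
(-2488822 - 1*(-1108830)) - (-309019)/Q(582, 1529) = (-2488822 - 1*(-1108830)) - (-309019)/7/2 = (-2488822 + 1108830) - (-309019)*2/7 = -1379992 - 1*(-618038/7) = -1379992 + 618038/7 = -9041906/7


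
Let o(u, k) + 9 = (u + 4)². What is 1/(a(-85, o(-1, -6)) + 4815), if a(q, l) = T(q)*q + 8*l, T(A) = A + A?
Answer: 1/19265 ≈ 5.1908e-5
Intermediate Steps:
T(A) = 2*A
o(u, k) = -9 + (4 + u)² (o(u, k) = -9 + (u + 4)² = -9 + (4 + u)²)
a(q, l) = 2*q² + 8*l (a(q, l) = (2*q)*q + 8*l = 2*q² + 8*l)
1/(a(-85, o(-1, -6)) + 4815) = 1/((2*(-85)² + 8*(-9 + (4 - 1)²)) + 4815) = 1/((2*7225 + 8*(-9 + 3²)) + 4815) = 1/((14450 + 8*(-9 + 9)) + 4815) = 1/((14450 + 8*0) + 4815) = 1/((14450 + 0) + 4815) = 1/(14450 + 4815) = 1/19265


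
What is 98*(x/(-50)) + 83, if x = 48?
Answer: -277/25 ≈ -11.080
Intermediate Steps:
98*(x/(-50)) + 83 = 98*(48/(-50)) + 83 = 98*(48*(-1/50)) + 83 = 98*(-24/25) + 83 = -2352/25 + 83 = -277/25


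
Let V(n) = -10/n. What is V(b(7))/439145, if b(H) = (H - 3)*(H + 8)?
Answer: -1/2634870 ≈ -3.7953e-7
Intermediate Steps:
b(H) = (-3 + H)*(8 + H)
V(b(7))/439145 = -10/(-24 + 7**2 + 5*7)/439145 = -10/(-24 + 49 + 35)*(1/439145) = -10/60*(1/439145) = -10*1/60*(1/439145) = -1/6*1/439145 = -1/2634870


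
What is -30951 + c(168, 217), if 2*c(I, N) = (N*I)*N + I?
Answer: 3924609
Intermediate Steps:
c(I, N) = I/2 + I*N²/2 (c(I, N) = ((N*I)*N + I)/2 = ((I*N)*N + I)/2 = (I*N² + I)/2 = (I + I*N²)/2 = I/2 + I*N²/2)
-30951 + c(168, 217) = -30951 + (½)*168*(1 + 217²) = -30951 + (½)*168*(1 + 47089) = -30951 + (½)*168*47090 = -30951 + 3955560 = 3924609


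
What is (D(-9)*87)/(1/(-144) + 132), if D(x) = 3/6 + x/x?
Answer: 18792/19007 ≈ 0.98869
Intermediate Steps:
D(x) = 3/2 (D(x) = 3*(⅙) + 1 = ½ + 1 = 3/2)
(D(-9)*87)/(1/(-144) + 132) = ((3/2)*87)/(1/(-144) + 132) = 261/(2*(-1/144 + 132)) = 261/(2*(19007/144)) = (261/2)*(144/19007) = 18792/19007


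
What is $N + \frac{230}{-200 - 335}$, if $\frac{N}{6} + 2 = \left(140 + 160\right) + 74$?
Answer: $\frac{238778}{107} \approx 2231.6$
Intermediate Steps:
$N = 2232$ ($N = -12 + 6 \left(\left(140 + 160\right) + 74\right) = -12 + 6 \left(300 + 74\right) = -12 + 6 \cdot 374 = -12 + 2244 = 2232$)
$N + \frac{230}{-200 - 335} = 2232 + \frac{230}{-200 - 335} = 2232 + \frac{230}{-535} = 2232 + 230 \left(- \frac{1}{535}\right) = 2232 - \frac{46}{107} = \frac{238778}{107}$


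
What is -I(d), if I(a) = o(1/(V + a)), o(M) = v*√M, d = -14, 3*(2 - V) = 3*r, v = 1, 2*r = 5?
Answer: -I*√58/29 ≈ -0.26261*I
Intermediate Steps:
r = 5/2 (r = (½)*5 = 5/2 ≈ 2.5000)
V = -½ (V = 2 - 5/2 = -½ ≈ -0.50000)
o(M) = √M (o(M) = 1*√M = √M)
I(a) = √(1/(-½ + a))
-I(d) = -√2*√(1/(-1 + 2*(-14))) = -√2*√(1/(-1 - 28)) = -√2*√(1/(-29)) = -√2*√(-1/29) = -√2*I*√29/29 = -I*√58/29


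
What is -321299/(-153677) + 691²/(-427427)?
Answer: 63954020036/65685699079 ≈ 0.97364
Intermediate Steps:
-321299/(-153677) + 691²/(-427427) = -321299*(-1/153677) + 477481*(-1/427427) = 321299/153677 - 477481/427427 = 63954020036/65685699079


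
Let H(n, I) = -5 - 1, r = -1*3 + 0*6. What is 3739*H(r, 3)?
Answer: -22434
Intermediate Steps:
r = -3 (r = -3 + 0 = -3)
H(n, I) = -6
3739*H(r, 3) = 3739*(-6) = -22434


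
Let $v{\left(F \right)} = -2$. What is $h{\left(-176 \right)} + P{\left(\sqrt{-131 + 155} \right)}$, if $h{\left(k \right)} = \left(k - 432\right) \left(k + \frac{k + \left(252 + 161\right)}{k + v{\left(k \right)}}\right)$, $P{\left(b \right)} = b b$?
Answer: $\frac{9597896}{89} \approx 1.0784 \cdot 10^{5}$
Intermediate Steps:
$P{\left(b \right)} = b^{2}$
$h{\left(k \right)} = \left(-432 + k\right) \left(k + \frac{413 + k}{-2 + k}\right)$ ($h{\left(k \right)} = \left(k - 432\right) \left(k + \frac{k + \left(252 + 161\right)}{k - 2}\right) = \left(-432 + k\right) \left(k + \frac{k + 413}{-2 + k}\right) = \left(-432 + k\right) \left(k + \frac{413 + k}{-2 + k}\right)$)
$h{\left(-176 \right)} + P{\left(\sqrt{-131 + 155} \right)} = \frac{-178416 + \left(-176\right)^{3} - 433 \left(-176\right)^{2} + 845 \left(-176\right)}{-2 - 176} + \left(\sqrt{-131 + 155}\right)^{2} = \frac{-178416 - 5451776 - 13412608 - 148720}{-178} + \left(\sqrt{24}\right)^{2} = - \frac{-178416 - 5451776 - 13412608 - 148720}{178} + \left(2 \sqrt{6}\right)^{2} = \left(- \frac{1}{178}\right) \left(-19191520\right) + 24 = \frac{9595760}{89} + 24 = \frac{9597896}{89}$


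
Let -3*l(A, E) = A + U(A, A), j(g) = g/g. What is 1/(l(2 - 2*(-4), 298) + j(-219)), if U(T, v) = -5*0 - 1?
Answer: -½ ≈ -0.50000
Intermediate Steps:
j(g) = 1
U(T, v) = -1 (U(T, v) = 0 - 1 = -1)
l(A, E) = ⅓ - A/3 (l(A, E) = -(A - 1)/3 = -(-1 + A)/3 = ⅓ - A/3)
1/(l(2 - 2*(-4), 298) + j(-219)) = 1/((⅓ - (2 - 2*(-4))/3) + 1) = 1/((⅓ - (2 + 8)/3) + 1) = 1/((⅓ - ⅓*10) + 1) = 1/((⅓ - 10/3) + 1) = 1/(-3 + 1) = 1/(-2) = -½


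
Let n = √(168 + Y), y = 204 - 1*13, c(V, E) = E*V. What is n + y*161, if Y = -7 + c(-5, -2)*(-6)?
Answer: 30751 + √101 ≈ 30761.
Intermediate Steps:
y = 191 (y = 204 - 13 = 191)
Y = -67 (Y = -7 - 2*(-5)*(-6) = -7 + 10*(-6) = -7 - 60 = -67)
n = √101 (n = √(168 - 67) = √101 ≈ 10.050)
n + y*161 = √101 + 191*161 = √101 + 30751 = 30751 + √101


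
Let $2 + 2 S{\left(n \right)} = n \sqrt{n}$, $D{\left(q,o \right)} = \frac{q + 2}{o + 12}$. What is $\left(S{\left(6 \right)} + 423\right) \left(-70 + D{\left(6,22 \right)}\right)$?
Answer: $- \frac{500492}{17} - \frac{3558 \sqrt{6}}{17} \approx -29953.0$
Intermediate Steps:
$D{\left(q,o \right)} = \frac{2 + q}{12 + o}$
$S{\left(n \right)} = -1 + \frac{n^{\frac{3}{2}}}{2}$ ($S{\left(n \right)} = -1 + \frac{n \sqrt{n}}{2} = -1 + \frac{n^{\frac{3}{2}}}{2}$)
$\left(S{\left(6 \right)} + 423\right) \left(-70 + D{\left(6,22 \right)}\right) = \left(\left(-1 + \frac{6^{\frac{3}{2}}}{2}\right) + 423\right) \left(-70 + \frac{2 + 6}{12 + 22}\right) = \left(\left(-1 + \frac{6 \sqrt{6}}{2}\right) + 423\right) \left(-70 + \frac{1}{34} \cdot 8\right) = \left(\left(-1 + 3 \sqrt{6}\right) + 423\right) \left(-70 + \frac{1}{34} \cdot 8\right) = \left(422 + 3 \sqrt{6}\right) \left(-70 + \frac{4}{17}\right) = \left(422 + 3 \sqrt{6}\right) \left(- \frac{1186}{17}\right) = - \frac{500492}{17} - \frac{3558 \sqrt{6}}{17}$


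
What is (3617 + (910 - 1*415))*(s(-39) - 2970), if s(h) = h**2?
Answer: -5958288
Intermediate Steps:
(3617 + (910 - 1*415))*(s(-39) - 2970) = (3617 + (910 - 1*415))*((-39)**2 - 2970) = (3617 + (910 - 415))*(1521 - 2970) = (3617 + 495)*(-1449) = 4112*(-1449) = -5958288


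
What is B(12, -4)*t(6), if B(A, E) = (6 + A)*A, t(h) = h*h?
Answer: 7776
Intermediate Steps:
t(h) = h**2
B(A, E) = A*(6 + A)
B(12, -4)*t(6) = (12*(6 + 12))*6**2 = (12*18)*36 = 216*36 = 7776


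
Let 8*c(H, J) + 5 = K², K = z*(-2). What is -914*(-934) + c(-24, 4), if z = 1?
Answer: 6829407/8 ≈ 8.5368e+5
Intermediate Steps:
K = -2 (K = 1*(-2) = -2)
c(H, J) = -⅛ (c(H, J) = -5/8 + (⅛)*(-2)² = -5/8 + (⅛)*4 = -5/8 + ½ = -⅛)
-914*(-934) + c(-24, 4) = -914*(-934) - ⅛ = 853676 - ⅛ = 6829407/8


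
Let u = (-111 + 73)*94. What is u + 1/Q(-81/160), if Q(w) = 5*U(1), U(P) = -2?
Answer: -35721/10 ≈ -3572.1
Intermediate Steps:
Q(w) = -10 (Q(w) = 5*(-2) = -10)
u = -3572 (u = -38*94 = -3572)
u + 1/Q(-81/160) = -3572 + 1/(-10) = -3572 - ⅒ = -35721/10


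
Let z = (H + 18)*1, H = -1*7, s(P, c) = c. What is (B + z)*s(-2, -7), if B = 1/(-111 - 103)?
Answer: -16471/214 ≈ -76.967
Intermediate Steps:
H = -7
B = -1/214 (B = 1/(-214) = -1/214 ≈ -0.0046729)
z = 11 (z = (-7 + 18)*1 = 11*1 = 11)
(B + z)*s(-2, -7) = (-1/214 + 11)*(-7) = (2353/214)*(-7) = -16471/214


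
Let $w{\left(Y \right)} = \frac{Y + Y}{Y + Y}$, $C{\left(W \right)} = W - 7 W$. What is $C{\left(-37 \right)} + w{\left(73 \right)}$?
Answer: $223$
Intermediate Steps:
$C{\left(W \right)} = - 6 W$
$w{\left(Y \right)} = 1$ ($w{\left(Y \right)} = \frac{2 Y}{2 Y} = 2 Y \frac{1}{2 Y} = 1$)
$C{\left(-37 \right)} + w{\left(73 \right)} = \left(-6\right) \left(-37\right) + 1 = 222 + 1 = 223$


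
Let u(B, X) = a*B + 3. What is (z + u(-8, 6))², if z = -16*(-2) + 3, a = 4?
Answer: 36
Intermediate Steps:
u(B, X) = 3 + 4*B (u(B, X) = 4*B + 3 = 3 + 4*B)
z = 35 (z = 32 + 3 = 35)
(z + u(-8, 6))² = (35 + (3 + 4*(-8)))² = (35 + (3 - 32))² = (35 - 29)² = 6² = 36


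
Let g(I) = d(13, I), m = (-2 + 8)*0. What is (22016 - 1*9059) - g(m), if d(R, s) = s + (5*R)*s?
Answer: 12957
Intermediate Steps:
m = 0 (m = 6*0 = 0)
d(R, s) = s + 5*R*s
g(I) = 66*I (g(I) = I*(1 + 5*13) = I*(1 + 65) = I*66 = 66*I)
(22016 - 1*9059) - g(m) = (22016 - 1*9059) - 66*0 = (22016 - 9059) - 1*0 = 12957 + 0 = 12957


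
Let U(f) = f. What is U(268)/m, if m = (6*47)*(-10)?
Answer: -67/705 ≈ -0.095035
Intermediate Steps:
m = -2820 (m = 282*(-10) = -2820)
U(268)/m = 268/(-2820) = 268*(-1/2820) = -67/705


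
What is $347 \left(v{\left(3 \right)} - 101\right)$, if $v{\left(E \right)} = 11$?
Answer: $-31230$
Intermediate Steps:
$347 \left(v{\left(3 \right)} - 101\right) = 347 \left(11 - 101\right) = 347 \left(-90\right) = -31230$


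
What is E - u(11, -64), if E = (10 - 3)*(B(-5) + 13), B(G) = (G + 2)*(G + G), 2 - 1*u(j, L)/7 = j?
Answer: 364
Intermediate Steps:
u(j, L) = 14 - 7*j
B(G) = 2*G*(2 + G) (B(G) = (2 + G)*(2*G) = 2*G*(2 + G))
E = 301 (E = (10 - 3)*(2*(-5)*(2 - 5) + 13) = 7*(2*(-5)*(-3) + 13) = 7*(30 + 13) = 7*43 = 301)
E - u(11, -64) = 301 - (14 - 7*11) = 301 - (14 - 77) = 301 - 1*(-63) = 301 + 63 = 364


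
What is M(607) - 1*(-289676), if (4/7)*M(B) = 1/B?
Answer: 703333335/2428 ≈ 2.8968e+5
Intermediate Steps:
M(B) = 7/(4*B)
M(607) - 1*(-289676) = (7/4)/607 - 1*(-289676) = (7/4)*(1/607) + 289676 = 7/2428 + 289676 = 703333335/2428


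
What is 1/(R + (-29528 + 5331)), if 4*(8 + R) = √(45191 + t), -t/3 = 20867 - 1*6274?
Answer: -96820/2343527747 - 2*√353/2343527747 ≈ -4.1330e-5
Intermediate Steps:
t = -43779 (t = -3*(20867 - 1*6274) = -3*(20867 - 6274) = -3*14593 = -43779)
R = -8 + √353/2 (R = -8 + √(45191 - 43779)/4 = -8 + √1412/4 = -8 + (2*√353)/4 = -8 + √353/2 ≈ 1.3941)
1/(R + (-29528 + 5331)) = 1/((-8 + √353/2) + (-29528 + 5331)) = 1/((-8 + √353/2) - 24197) = 1/(-24205 + √353/2)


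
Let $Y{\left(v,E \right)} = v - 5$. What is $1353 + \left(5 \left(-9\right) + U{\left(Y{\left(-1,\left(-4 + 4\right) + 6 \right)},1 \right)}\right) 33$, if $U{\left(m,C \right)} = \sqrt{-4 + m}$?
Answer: $-132 + 33 i \sqrt{10} \approx -132.0 + 104.36 i$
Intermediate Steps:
$Y{\left(v,E \right)} = -5 + v$
$1353 + \left(5 \left(-9\right) + U{\left(Y{\left(-1,\left(-4 + 4\right) + 6 \right)},1 \right)}\right) 33 = 1353 + \left(5 \left(-9\right) + \sqrt{-4 - 6}\right) 33 = 1353 + \left(-45 + \sqrt{-4 - 6}\right) 33 = 1353 + \left(-45 + \sqrt{-10}\right) 33 = 1353 + \left(-45 + i \sqrt{10}\right) 33 = 1353 - \left(1485 - 33 i \sqrt{10}\right) = -132 + 33 i \sqrt{10}$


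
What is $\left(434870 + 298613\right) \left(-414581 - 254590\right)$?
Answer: $-490825552593$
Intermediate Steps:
$\left(434870 + 298613\right) \left(-414581 - 254590\right) = 733483 \left(-669171\right) = -490825552593$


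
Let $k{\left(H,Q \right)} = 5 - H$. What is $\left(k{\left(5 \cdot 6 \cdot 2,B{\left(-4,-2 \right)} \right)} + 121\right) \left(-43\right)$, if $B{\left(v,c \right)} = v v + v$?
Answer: $-2838$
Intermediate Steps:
$B{\left(v,c \right)} = v + v^{2}$ ($B{\left(v,c \right)} = v^{2} + v = v + v^{2}$)
$\left(k{\left(5 \cdot 6 \cdot 2,B{\left(-4,-2 \right)} \right)} + 121\right) \left(-43\right) = \left(\left(5 - 5 \cdot 6 \cdot 2\right) + 121\right) \left(-43\right) = \left(\left(5 - 30 \cdot 2\right) + 121\right) \left(-43\right) = \left(\left(5 - 60\right) + 121\right) \left(-43\right) = \left(-55 + 121\right) \left(-43\right) = 66 \left(-43\right) = -2838$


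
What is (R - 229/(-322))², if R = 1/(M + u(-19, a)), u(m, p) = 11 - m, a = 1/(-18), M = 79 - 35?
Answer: 18636489/35485849 ≈ 0.52518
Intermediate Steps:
M = 44
a = -1/18 ≈ -0.055556
R = 1/74 (R = 1/(44 + (11 - 1*(-19))) = 1/(44 + (11 + 19)) = 1/(44 + 30) = 1/74 ≈ 0.013514)
(R - 229/(-322))² = (1/74 - 229/(-322))² = (1/74 - 229*(-1/322))² = (1/74 + 229/322)² = (4317/5957)² = 18636489/35485849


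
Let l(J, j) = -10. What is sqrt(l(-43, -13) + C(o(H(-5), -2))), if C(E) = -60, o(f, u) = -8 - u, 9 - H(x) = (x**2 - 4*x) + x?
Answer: I*sqrt(70) ≈ 8.3666*I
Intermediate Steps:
H(x) = 9 - x**2 + 3*x (H(x) = 9 - ((x**2 - 4*x) + x) = 9 - (x**2 - 3*x) = 9 + (-x**2 + 3*x) = 9 - x**2 + 3*x)
sqrt(l(-43, -13) + C(o(H(-5), -2))) = sqrt(-10 - 60) = sqrt(-70) = I*sqrt(70)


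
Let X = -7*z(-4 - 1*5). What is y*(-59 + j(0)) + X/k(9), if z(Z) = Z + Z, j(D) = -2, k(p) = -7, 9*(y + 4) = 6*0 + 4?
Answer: 1790/9 ≈ 198.89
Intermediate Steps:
y = -32/9 (y = -4 + (6*0 + 4)/9 = -4 + (0 + 4)/9 = -4 + (⅑)*4 = -4 + 4/9 = -32/9 ≈ -3.5556)
z(Z) = 2*Z
X = 126 (X = -14*(-4 - 1*5) = -14*(-4 - 5) = -14*(-9) = -7*(-18) = 126)
y*(-59 + j(0)) + X/k(9) = -32*(-59 - 2)/9 + 126/(-7) = -32/9*(-61) + 126*(-⅐) = 1952/9 - 18 = 1790/9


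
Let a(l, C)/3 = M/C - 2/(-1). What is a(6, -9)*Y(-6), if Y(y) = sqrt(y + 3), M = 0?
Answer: 6*I*sqrt(3) ≈ 10.392*I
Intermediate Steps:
Y(y) = sqrt(3 + y)
a(l, C) = 6 (a(l, C) = 3*(0/C - 2/(-1)) = 3*(0 - 2*(-1)) = 3*(0 + 2) = 3*2 = 6)
a(6, -9)*Y(-6) = 6*sqrt(3 - 6) = 6*sqrt(-3) = 6*(I*sqrt(3)) = 6*I*sqrt(3)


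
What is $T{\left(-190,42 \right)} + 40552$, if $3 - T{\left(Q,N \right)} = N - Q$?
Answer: $40323$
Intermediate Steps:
$T{\left(Q,N \right)} = 3 + Q - N$ ($T{\left(Q,N \right)} = 3 - \left(N - Q\right) = 3 + Q - N$)
$T{\left(-190,42 \right)} + 40552 = \left(3 - 190 - 42\right) + 40552 = -229 + 40552 = 40323$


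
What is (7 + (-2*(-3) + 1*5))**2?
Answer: 324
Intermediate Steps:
(7 + (-2*(-3) + 1*5))**2 = (7 + (6 + 5))**2 = (7 + 11)**2 = 18**2 = 324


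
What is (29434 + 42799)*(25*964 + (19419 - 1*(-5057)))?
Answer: 3508790208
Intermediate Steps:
(29434 + 42799)*(25*964 + (19419 - 1*(-5057))) = 72233*(24100 + (19419 + 5057)) = 72233*(24100 + 24476) = 72233*48576 = 3508790208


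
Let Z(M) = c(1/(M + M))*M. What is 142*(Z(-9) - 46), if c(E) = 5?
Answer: -12922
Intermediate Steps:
Z(M) = 5*M
142*(Z(-9) - 46) = 142*(5*(-9) - 46) = 142*(-45 - 46) = 142*(-91) = -12922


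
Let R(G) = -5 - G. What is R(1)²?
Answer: 36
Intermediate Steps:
R(1)² = (-5 - 1*1)² = (-5 - 1)² = (-6)² = 36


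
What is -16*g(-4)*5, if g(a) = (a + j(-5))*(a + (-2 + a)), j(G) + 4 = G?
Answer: -10400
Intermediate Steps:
j(G) = -4 + G
g(a) = (-9 + a)*(-2 + 2*a) (g(a) = (a + (-4 - 5))*(a + (-2 + a)) = (a - 9)*(-2 + 2*a) = (-9 + a)*(-2 + 2*a))
-16*g(-4)*5 = -16*(18 - 20*(-4) + 2*(-4)²)*5 = -16*(18 + 80 + 2*16)*5 = -16*(18 + 80 + 32)*5 = -16*130*5 = -2080*5 = -10400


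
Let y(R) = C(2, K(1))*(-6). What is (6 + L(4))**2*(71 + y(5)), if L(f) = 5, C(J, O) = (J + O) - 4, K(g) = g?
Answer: 9317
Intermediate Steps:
C(J, O) = -4 + J + O
y(R) = 6 (y(R) = (-4 + 2 + 1)*(-6) = -1*(-6) = 6)
(6 + L(4))**2*(71 + y(5)) = (6 + 5)**2*(71 + 6) = 11**2*77 = 121*77 = 9317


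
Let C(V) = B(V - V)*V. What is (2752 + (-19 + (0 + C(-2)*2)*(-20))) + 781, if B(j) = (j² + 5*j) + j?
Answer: 3514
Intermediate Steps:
B(j) = j² + 6*j
C(V) = 0 (C(V) = ((V - V)*(6 + (V - V)))*V = (0*(6 + 0))*V = (0*6)*V = 0*V = 0)
(2752 + (-19 + (0 + C(-2)*2)*(-20))) + 781 = (2752 + (-19 + (0 + 0*2)*(-20))) + 781 = (2752 + (-19 + (0 + 0)*(-20))) + 781 = (2752 + (-19 + 0*(-20))) + 781 = (2752 + (-19 + 0)) + 781 = (2752 - 19) + 781 = 2733 + 781 = 3514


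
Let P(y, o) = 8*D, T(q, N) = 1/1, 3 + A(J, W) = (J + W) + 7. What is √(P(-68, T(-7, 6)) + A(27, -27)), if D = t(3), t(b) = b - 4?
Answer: 2*I ≈ 2.0*I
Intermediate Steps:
A(J, W) = 4 + J + W (A(J, W) = -3 + ((J + W) + 7) = -3 + (7 + J + W) = 4 + J + W)
T(q, N) = 1
t(b) = -4 + b
D = -1 (D = -4 + 3 = -1)
P(y, o) = -8 (P(y, o) = 8*(-1) = -8)
√(P(-68, T(-7, 6)) + A(27, -27)) = √(-8 + (4 + 27 - 27)) = √(-8 + 4) = √(-4) = 2*I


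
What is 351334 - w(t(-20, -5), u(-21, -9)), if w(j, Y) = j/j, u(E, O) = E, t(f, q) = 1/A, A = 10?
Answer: 351333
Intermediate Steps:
t(f, q) = ⅒ (t(f, q) = 1/10 = ⅒)
w(j, Y) = 1
351334 - w(t(-20, -5), u(-21, -9)) = 351334 - 1*1 = 351334 - 1 = 351333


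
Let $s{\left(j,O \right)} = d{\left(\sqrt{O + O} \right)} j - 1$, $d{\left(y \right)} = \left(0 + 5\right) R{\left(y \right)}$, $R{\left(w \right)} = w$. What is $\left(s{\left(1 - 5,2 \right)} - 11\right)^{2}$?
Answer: $2704$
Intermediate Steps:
$d{\left(y \right)} = 5 y$ ($d{\left(y \right)} = \left(0 + 5\right) y = 5 y$)
$s{\left(j,O \right)} = -1 + 5 j \sqrt{2} \sqrt{O}$ ($s{\left(j,O \right)} = 5 \sqrt{O + O} j - 1 = 5 \sqrt{2 O} j - 1 = 5 \sqrt{2} \sqrt{O} j - 1 = 5 j \sqrt{2} \sqrt{O} - 1 = -1 + 5 j \sqrt{2} \sqrt{O}$)
$\left(s{\left(1 - 5,2 \right)} - 11\right)^{2} = \left(\left(-1 + 5 \left(1 - 5\right) \sqrt{2} \sqrt{2}\right) - 11\right)^{2} = \left(\left(-1 + 5 \left(-4\right) \sqrt{2} \sqrt{2}\right) - 11\right)^{2} = \left(\left(-1 - 40\right) - 11\right)^{2} = \left(-41 - 11\right)^{2} = \left(-52\right)^{2} = 2704$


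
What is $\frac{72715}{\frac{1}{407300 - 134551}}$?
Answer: $19832943535$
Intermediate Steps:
$\frac{72715}{\frac{1}{407300 - 134551}} = \frac{72715}{\frac{1}{272749}} = 72715 \frac{1}{\frac{1}{272749}} = 72715 \cdot 272749 = 19832943535$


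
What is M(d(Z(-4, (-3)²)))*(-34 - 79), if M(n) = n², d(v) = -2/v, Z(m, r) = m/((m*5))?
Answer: -11300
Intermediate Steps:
Z(m, r) = ⅕ (Z(m, r) = m/((5*m)) = m*(1/(5*m)) = ⅕)
M(d(Z(-4, (-3)²)))*(-34 - 79) = (-2/⅕)²*(-34 - 79) = (-2*5)²*(-113) = (-10)²*(-113) = 100*(-113) = -11300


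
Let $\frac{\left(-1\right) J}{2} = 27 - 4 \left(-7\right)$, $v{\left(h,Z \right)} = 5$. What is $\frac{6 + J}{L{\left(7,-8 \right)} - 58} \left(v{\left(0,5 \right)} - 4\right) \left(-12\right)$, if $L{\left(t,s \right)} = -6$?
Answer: $- \frac{39}{2} \approx -19.5$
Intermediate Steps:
$J = -110$ ($J = - 2 \left(27 - 4 \left(-7\right)\right) = - 2 \left(27 - -28\right) = - 2 \left(27 + 28\right) = \left(-2\right) 55 = -110$)
$\frac{6 + J}{L{\left(7,-8 \right)} - 58} \left(v{\left(0,5 \right)} - 4\right) \left(-12\right) = \frac{6 - 110}{-6 - 58} \left(5 - 4\right) \left(-12\right) = - \frac{104}{-64} \cdot 1 \left(-12\right) = \left(-104\right) \left(- \frac{1}{64}\right) \left(-12\right) = \frac{13}{8} \left(-12\right) = - \frac{39}{2}$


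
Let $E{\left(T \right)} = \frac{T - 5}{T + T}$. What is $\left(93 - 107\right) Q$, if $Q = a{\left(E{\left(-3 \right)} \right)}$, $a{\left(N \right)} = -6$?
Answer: $84$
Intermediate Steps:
$E{\left(T \right)} = \frac{-5 + T}{2 T}$
$Q = -6$
$\left(93 - 107\right) Q = \left(93 - 107\right) \left(-6\right) = \left(-14\right) \left(-6\right) = 84$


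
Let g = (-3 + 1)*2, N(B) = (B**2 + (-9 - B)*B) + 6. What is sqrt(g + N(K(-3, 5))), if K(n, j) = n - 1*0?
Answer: sqrt(29) ≈ 5.3852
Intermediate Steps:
K(n, j) = n (K(n, j) = n + 0 = n)
N(B) = 6 + B**2 + B*(-9 - B) (N(B) = (B**2 + B*(-9 - B)) + 6 = 6 + B**2 + B*(-9 - B))
g = -4 (g = -2*2 = -4)
sqrt(g + N(K(-3, 5))) = sqrt(-4 + (6 - 9*(-3))) = sqrt(-4 + (6 + 27)) = sqrt(-4 + 33) = sqrt(29)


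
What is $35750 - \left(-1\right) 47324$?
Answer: $83074$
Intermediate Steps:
$35750 - \left(-1\right) 47324 = 35750 - -47324 = 35750 + 47324 = 83074$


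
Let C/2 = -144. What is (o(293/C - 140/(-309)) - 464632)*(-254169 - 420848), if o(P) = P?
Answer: 9303665069851579/29664 ≈ 3.1363e+11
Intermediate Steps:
C = -288 (C = 2*(-144) = -288)
(o(293/C - 140/(-309)) - 464632)*(-254169 - 420848) = ((293/(-288) - 140/(-309)) - 464632)*(-254169 - 420848) = ((293*(-1/288) - 140*(-1/309)) - 464632)*(-675017) = ((-293/288 + 140/309) - 464632)*(-675017) = (-16739/29664 - 464632)*(-675017) = -13782860387/29664*(-675017) = 9303665069851579/29664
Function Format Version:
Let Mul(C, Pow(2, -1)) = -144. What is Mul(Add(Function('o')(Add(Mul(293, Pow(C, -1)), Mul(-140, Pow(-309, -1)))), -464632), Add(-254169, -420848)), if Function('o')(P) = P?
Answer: Rational(9303665069851579, 29664) ≈ 3.1363e+11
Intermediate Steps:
C = -288 (C = Mul(2, -144) = -288)
Mul(Add(Function('o')(Add(Mul(293, Pow(C, -1)), Mul(-140, Pow(-309, -1)))), -464632), Add(-254169, -420848)) = Mul(Add(Add(Mul(293, Pow(-288, -1)), Mul(-140, Pow(-309, -1))), -464632), Add(-254169, -420848)) = Mul(Add(Add(Mul(293, Rational(-1, 288)), Mul(-140, Rational(-1, 309))), -464632), -675017) = Mul(Add(Add(Rational(-293, 288), Rational(140, 309)), -464632), -675017) = Mul(Add(Rational(-16739, 29664), -464632), -675017) = Mul(Rational(-13782860387, 29664), -675017) = Rational(9303665069851579, 29664)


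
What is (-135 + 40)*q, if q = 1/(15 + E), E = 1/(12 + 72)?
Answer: -7980/1261 ≈ -6.3283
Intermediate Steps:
E = 1/84 ≈ 0.011905
q = 84/1261 (q = 1/(15 + 1/84) = 1/(1261/84) = 84/1261 ≈ 0.066614)
(-135 + 40)*q = (-135 + 40)*(84/1261) = -95*84/1261 = -7980/1261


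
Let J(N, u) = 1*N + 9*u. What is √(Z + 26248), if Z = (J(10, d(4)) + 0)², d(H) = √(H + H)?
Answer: 2*√(6749 + 90*√2) ≈ 165.85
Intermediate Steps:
d(H) = √2*√H (d(H) = √(2*H) = √2*√H)
J(N, u) = N + 9*u
Z = (10 + 18*√2)² (Z = ((10 + 9*(√2*√4)) + 0)² = ((10 + 9*(√2*2)) + 0)² = ((10 + 9*(2*√2)) + 0)² = ((10 + 18*√2) + 0)² = (10 + 18*√2)² ≈ 1257.1)
√(Z + 26248) = √((748 + 360*√2) + 26248) = √(26996 + 360*√2)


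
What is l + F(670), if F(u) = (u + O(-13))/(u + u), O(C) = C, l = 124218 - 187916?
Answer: -85354663/1340 ≈ -63698.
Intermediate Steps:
l = -63698
F(u) = (-13 + u)/(2*u) (F(u) = (u - 13)/(u + u) = (-13 + u)/((2*u)) = (-13 + u)*(1/(2*u)) = (-13 + u)/(2*u))
l + F(670) = -63698 + (1/2)*(-13 + 670)/670 = -63698 + (1/2)*(1/670)*657 = -63698 + 657/1340 = -85354663/1340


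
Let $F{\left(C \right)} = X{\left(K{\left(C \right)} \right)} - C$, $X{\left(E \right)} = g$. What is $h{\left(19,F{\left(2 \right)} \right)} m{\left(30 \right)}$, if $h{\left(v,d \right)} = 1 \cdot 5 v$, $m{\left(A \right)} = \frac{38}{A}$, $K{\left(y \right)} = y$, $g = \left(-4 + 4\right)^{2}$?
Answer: $\frac{361}{3} \approx 120.33$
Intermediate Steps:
$g = 0$ ($g = 0^{2} = 0$)
$X{\left(E \right)} = 0$
$F{\left(C \right)} = - C$ ($F{\left(C \right)} = 0 - C = - C$)
$h{\left(v,d \right)} = 5 v$
$h{\left(19,F{\left(2 \right)} \right)} m{\left(30 \right)} = 5 \cdot 19 \cdot \frac{38}{30} = 95 \cdot 38 \cdot \frac{1}{30} = 95 \cdot \frac{19}{15} = \frac{361}{3}$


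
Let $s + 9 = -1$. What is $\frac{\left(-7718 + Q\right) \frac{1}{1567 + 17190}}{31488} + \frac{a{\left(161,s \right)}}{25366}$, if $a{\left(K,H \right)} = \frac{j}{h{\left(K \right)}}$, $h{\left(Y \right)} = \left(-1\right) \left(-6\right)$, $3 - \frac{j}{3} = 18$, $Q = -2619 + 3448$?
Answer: $- \frac{2302199747}{7490838736128} \approx -0.00030734$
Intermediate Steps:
$Q = 829$
$s = -10$ ($s = -9 - 1 = -10$)
$j = -45$ ($j = 9 - 54 = -45$)
$h{\left(Y \right)} = 6$
$a{\left(K,H \right)} = - \frac{15}{2}$ ($a{\left(K,H \right)} = - \frac{45}{6} = \left(-45\right) \frac{1}{6} = - \frac{15}{2}$)
$\frac{\left(-7718 + Q\right) \frac{1}{1567 + 17190}}{31488} + \frac{a{\left(161,s \right)}}{25366} = \frac{\left(-7718 + 829\right) \frac{1}{1567 + 17190}}{31488} - \frac{15}{2 \cdot 25366} = - \frac{6889}{18757} \cdot \frac{1}{31488} - \frac{15}{50732} = \left(-6889\right) \frac{1}{18757} \cdot \frac{1}{31488} - \frac{15}{50732} = \left(- \frac{6889}{18757}\right) \frac{1}{31488} - \frac{15}{50732} = - \frac{6889}{590620416} - \frac{15}{50732} = - \frac{2302199747}{7490838736128}$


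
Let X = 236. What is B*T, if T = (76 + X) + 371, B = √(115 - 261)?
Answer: 683*I*√146 ≈ 8252.7*I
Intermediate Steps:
B = I*√146 (B = √(-146) = I*√146 ≈ 12.083*I)
T = 683 (T = (76 + 236) + 371 = 312 + 371 = 683)
B*T = (I*√146)*683 = 683*I*√146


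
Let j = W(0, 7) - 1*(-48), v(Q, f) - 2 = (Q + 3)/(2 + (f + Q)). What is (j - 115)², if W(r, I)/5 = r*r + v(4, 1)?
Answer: 2704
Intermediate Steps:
v(Q, f) = 2 + (3 + Q)/(2 + Q + f) (v(Q, f) = 2 + (Q + 3)/(2 + (f + Q)) = 2 + (3 + Q)/(2 + (Q + f)) = 2 + (3 + Q)/(2 + Q + f))
W(r, I) = 15 + 5*r² (W(r, I) = 5*(r*r + (7 + 2*1 + 3*4)/(2 + 4 + 1)) = 5*(r² + (7 + 2 + 12)/7) = 5*(r² + (⅐)*21) = 5*(r² + 3) = 5*(3 + r²) = 15 + 5*r²)
j = 63 (j = (15 + 5*0²) - 1*(-48) = (15 + 5*0) + 48 = (15 + 0) + 48 = 15 + 48 = 63)
(j - 115)² = (63 - 115)² = (-52)² = 2704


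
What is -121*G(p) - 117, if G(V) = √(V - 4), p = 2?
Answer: -117 - 121*I*√2 ≈ -117.0 - 171.12*I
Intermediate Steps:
G(V) = √(-4 + V)
-121*G(p) - 117 = -121*√(-4 + 2) - 117 = -121*I*√2 - 117 = -117 - 121*I*√2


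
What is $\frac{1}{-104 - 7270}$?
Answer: $- \frac{1}{7374} \approx -0.00013561$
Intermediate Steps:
$\frac{1}{-104 - 7270} = \frac{1}{-7374} = - \frac{1}{7374}$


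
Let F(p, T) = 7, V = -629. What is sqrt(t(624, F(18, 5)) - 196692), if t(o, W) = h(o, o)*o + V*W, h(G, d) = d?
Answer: sqrt(188281) ≈ 433.91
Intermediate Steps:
t(o, W) = o**2 - 629*W (t(o, W) = o*o - 629*W = o**2 - 629*W)
sqrt(t(624, F(18, 5)) - 196692) = sqrt((624**2 - 629*7) - 196692) = sqrt((389376 - 4403) - 196692) = sqrt(384973 - 196692) = sqrt(188281)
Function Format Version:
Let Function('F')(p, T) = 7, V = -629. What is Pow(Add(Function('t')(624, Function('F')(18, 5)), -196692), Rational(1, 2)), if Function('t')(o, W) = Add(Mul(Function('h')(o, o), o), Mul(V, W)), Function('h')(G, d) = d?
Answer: Pow(188281, Rational(1, 2)) ≈ 433.91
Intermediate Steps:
Function('t')(o, W) = Add(Pow(o, 2), Mul(-629, W)) (Function('t')(o, W) = Add(Mul(o, o), Mul(-629, W)) = Add(Pow(o, 2), Mul(-629, W)))
Pow(Add(Function('t')(624, Function('F')(18, 5)), -196692), Rational(1, 2)) = Pow(Add(Add(Pow(624, 2), Mul(-629, 7)), -196692), Rational(1, 2)) = Pow(Add(Add(389376, -4403), -196692), Rational(1, 2)) = Pow(Add(384973, -196692), Rational(1, 2)) = Pow(188281, Rational(1, 2))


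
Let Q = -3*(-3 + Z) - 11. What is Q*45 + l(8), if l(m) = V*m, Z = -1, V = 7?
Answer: 101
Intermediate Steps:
l(m) = 7*m
Q = 1 (Q = -3*(-3 - 1) - 11 = -3*(-4) - 11 = 12 - 11 = 1)
Q*45 + l(8) = 1*45 + 7*8 = 45 + 56 = 101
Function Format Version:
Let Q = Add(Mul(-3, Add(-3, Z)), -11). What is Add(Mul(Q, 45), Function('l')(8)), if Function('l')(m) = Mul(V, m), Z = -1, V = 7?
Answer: 101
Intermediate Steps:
Function('l')(m) = Mul(7, m)
Q = 1 (Q = Add(Mul(-3, Add(-3, -1)), -11) = Add(Mul(-3, -4), -11) = Add(12, -11) = 1)
Add(Mul(Q, 45), Function('l')(8)) = Add(Mul(1, 45), Mul(7, 8)) = Add(45, 56) = 101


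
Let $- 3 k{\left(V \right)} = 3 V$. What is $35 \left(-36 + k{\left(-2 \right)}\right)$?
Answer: $-1190$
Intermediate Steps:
$k{\left(V \right)} = - V$ ($k{\left(V \right)} = - \frac{3 V}{3} = - V$)
$35 \left(-36 + k{\left(-2 \right)}\right) = 35 \left(-36 - -2\right) = 35 \left(-36 + 2\right) = 35 \left(-34\right) = -1190$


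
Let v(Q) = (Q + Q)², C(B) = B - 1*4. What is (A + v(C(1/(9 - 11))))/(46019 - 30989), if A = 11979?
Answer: 134/167 ≈ 0.80239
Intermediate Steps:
C(B) = -4 + B (C(B) = B - 4 = -4 + B)
v(Q) = 4*Q² (v(Q) = (2*Q)² = 4*Q²)
(A + v(C(1/(9 - 11))))/(46019 - 30989) = (11979 + 4*(-4 + 1/(9 - 11))²)/(46019 - 30989) = (11979 + 4*(-4 + 1/(-2))²)/15030 = (11979 + 4*(-4 - ½)²)*(1/15030) = (11979 + 4*(-9/2)²)*(1/15030) = (11979 + 4*(81/4))*(1/15030) = (11979 + 81)*(1/15030) = 12060*(1/15030) = 134/167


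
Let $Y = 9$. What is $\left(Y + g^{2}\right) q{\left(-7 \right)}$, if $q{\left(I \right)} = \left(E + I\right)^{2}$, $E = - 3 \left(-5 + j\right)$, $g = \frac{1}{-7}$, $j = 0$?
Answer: $\frac{28288}{49} \approx 577.31$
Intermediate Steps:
$g = - \frac{1}{7} \approx -0.14286$
$E = 15$ ($E = - 3 \left(-5 + 0\right) = \left(-3\right) \left(-5\right) = 15$)
$q{\left(I \right)} = \left(15 + I\right)^{2}$
$\left(Y + g^{2}\right) q{\left(-7 \right)} = \left(9 + \left(- \frac{1}{7}\right)^{2}\right) \left(15 - 7\right)^{2} = \left(9 + \frac{1}{49}\right) 8^{2} = \frac{442}{49} \cdot 64 = \frac{28288}{49}$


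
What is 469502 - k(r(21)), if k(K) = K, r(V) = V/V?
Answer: 469501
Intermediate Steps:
r(V) = 1
469502 - k(r(21)) = 469502 - 1*1 = 469502 - 1 = 469501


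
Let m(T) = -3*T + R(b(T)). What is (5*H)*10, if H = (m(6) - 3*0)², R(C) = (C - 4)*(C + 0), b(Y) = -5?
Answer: 36450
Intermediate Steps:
R(C) = C*(-4 + C) (R(C) = (-4 + C)*C = C*(-4 + C))
m(T) = 45 - 3*T (m(T) = -3*T - 5*(-4 - 5) = -3*T - 5*(-9) = -3*T + 45 = 45 - 3*T)
H = 729 (H = ((45 - 3*6) - 3*0)² = ((45 - 18) + 0)² = (27 + 0)² = 27² = 729)
(5*H)*10 = (5*729)*10 = 3645*10 = 36450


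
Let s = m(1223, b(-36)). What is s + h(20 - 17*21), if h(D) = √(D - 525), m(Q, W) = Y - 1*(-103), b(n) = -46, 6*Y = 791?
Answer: 1409/6 + I*√862 ≈ 234.83 + 29.36*I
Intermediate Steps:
Y = 791/6 (Y = (⅙)*791 = 791/6 ≈ 131.83)
m(Q, W) = 1409/6 (m(Q, W) = 791/6 - 1*(-103) = 791/6 + 103 = 1409/6)
h(D) = √(-525 + D)
s = 1409/6 ≈ 234.83
s + h(20 - 17*21) = 1409/6 + √(-525 + (20 - 17*21)) = 1409/6 + √(-525 + (20 - 357)) = 1409/6 + √(-525 - 337) = 1409/6 + √(-862) = 1409/6 + I*√862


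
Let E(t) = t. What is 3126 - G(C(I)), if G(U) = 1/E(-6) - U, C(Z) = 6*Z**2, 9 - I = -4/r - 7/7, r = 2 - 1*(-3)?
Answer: 573901/150 ≈ 3826.0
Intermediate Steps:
r = 5 (r = 2 + 3 = 5)
I = 54/5 (I = 9 - (-4/5 - 7/7) = 9 - (-4*1/5 - 7*1/7) = 9 - (-4/5 - 1) = 9 - 1*(-9/5) = 9 + 9/5 = 54/5 ≈ 10.800)
G(U) = -1/6 - U (G(U) = 1/(-6) - U = -1/6 - U)
3126 - G(C(I)) = 3126 - (-1/6 - 6*(54/5)**2) = 3126 - (-1/6 - 6*2916/25) = 3126 - (-1/6 - 1*17496/25) = 3126 - (-1/6 - 17496/25) = 3126 - 1*(-105001/150) = 3126 + 105001/150 = 573901/150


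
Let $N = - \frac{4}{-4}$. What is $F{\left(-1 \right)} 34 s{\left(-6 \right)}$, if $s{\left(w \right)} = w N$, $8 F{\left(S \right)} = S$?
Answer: $\frac{51}{2} \approx 25.5$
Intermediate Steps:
$N = 1$ ($N = \left(-4\right) \left(- \frac{1}{4}\right) = 1$)
$F{\left(S \right)} = \frac{S}{8}$
$s{\left(w \right)} = w$ ($s{\left(w \right)} = w 1 = w$)
$F{\left(-1 \right)} 34 s{\left(-6 \right)} = \frac{1}{8} \left(-1\right) 34 \left(-6\right) = \left(- \frac{1}{8}\right) 34 \left(-6\right) = \left(- \frac{17}{4}\right) \left(-6\right) = \frac{51}{2}$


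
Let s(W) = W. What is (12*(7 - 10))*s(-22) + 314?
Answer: 1106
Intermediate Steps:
(12*(7 - 10))*s(-22) + 314 = (12*(7 - 10))*(-22) + 314 = (12*(-3))*(-22) + 314 = -36*(-22) + 314 = 792 + 314 = 1106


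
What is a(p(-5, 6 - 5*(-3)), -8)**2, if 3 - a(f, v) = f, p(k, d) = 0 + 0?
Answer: 9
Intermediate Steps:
p(k, d) = 0
a(f, v) = 3 - f
a(p(-5, 6 - 5*(-3)), -8)**2 = (3 - 1*0)**2 = (3 + 0)**2 = 3**2 = 9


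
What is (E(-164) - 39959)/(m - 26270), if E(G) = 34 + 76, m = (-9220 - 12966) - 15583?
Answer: 39849/64039 ≈ 0.62226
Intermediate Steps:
m = -37769 (m = -22186 - 15583 = -37769)
E(G) = 110
(E(-164) - 39959)/(m - 26270) = (110 - 39959)/(-37769 - 26270) = -39849/(-64039) = -39849*(-1/64039) = 39849/64039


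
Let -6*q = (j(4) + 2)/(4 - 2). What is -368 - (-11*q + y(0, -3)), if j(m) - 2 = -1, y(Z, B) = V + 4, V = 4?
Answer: -1515/4 ≈ -378.75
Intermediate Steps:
y(Z, B) = 8 (y(Z, B) = 4 + 4 = 8)
j(m) = 1 (j(m) = 2 - 1 = 1)
q = -¼ (q = -(1 + 2)/(6*(4 - 2)) = -1/(2*2) = -⅙*3/2 = -¼ ≈ -0.25000)
-368 - (-11*q + y(0, -3)) = -368 - (-11*(-¼) + 8) = -368 - (11/4 + 8) = -368 - 1*43/4 = -368 - 43/4 = -1515/4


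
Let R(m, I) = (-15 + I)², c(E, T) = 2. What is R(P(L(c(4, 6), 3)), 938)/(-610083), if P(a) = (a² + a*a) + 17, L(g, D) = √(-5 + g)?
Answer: -851929/610083 ≈ -1.3964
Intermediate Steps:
P(a) = 17 + 2*a² (P(a) = (a² + a²) + 17 = 2*a² + 17 = 17 + 2*a²)
R(P(L(c(4, 6), 3)), 938)/(-610083) = (-15 + 938)²/(-610083) = 923²*(-1/610083) = 851929*(-1/610083) = -851929/610083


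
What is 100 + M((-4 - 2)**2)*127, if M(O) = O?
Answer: 4672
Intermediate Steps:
100 + M((-4 - 2)**2)*127 = 100 + (-4 - 2)**2*127 = 100 + (-6)**2*127 = 100 + 36*127 = 100 + 4572 = 4672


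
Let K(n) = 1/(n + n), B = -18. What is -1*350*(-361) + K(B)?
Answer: 4548599/36 ≈ 1.2635e+5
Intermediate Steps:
K(n) = 1/(2*n)
-1*350*(-361) + K(B) = -1*350*(-361) + (½)/(-18) = -350*(-361) + (½)*(-1/18) = 126350 - 1/36 = 4548599/36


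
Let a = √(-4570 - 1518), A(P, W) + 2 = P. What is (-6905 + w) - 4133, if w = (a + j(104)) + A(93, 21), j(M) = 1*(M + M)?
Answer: -10739 + 2*I*√1522 ≈ -10739.0 + 78.026*I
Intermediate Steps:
j(M) = 2*M (j(M) = 1*(2*M) = 2*M)
A(P, W) = -2 + P
a = 2*I*√1522 (a = √(-6088) = 2*I*√1522 ≈ 78.026*I)
w = 299 + 2*I*√1522 (w = (2*I*√1522 + 2*104) + (-2 + 93) = (2*I*√1522 + 208) + 91 = (208 + 2*I*√1522) + 91 = 299 + 2*I*√1522 ≈ 299.0 + 78.026*I)
(-6905 + w) - 4133 = (-6905 + (299 + 2*I*√1522)) - 4133 = (-6606 + 2*I*√1522) - 4133 = -10739 + 2*I*√1522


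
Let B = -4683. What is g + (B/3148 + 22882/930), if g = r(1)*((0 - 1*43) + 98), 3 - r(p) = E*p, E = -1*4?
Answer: 597409373/1463820 ≈ 408.12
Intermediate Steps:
E = -4
r(p) = 3 + 4*p (r(p) = 3 - (-4)*p = 3 + 4*p)
g = 385 (g = (3 + 4*1)*((0 - 1*43) + 98) = (3 + 4)*((0 - 43) + 98) = 7*(-43 + 98) = 7*55 = 385)
g + (B/3148 + 22882/930) = 385 + (-4683/3148 + 22882/930) = 385 + (-4683*1/3148 + 22882*(1/930)) = 385 + (-4683/3148 + 11441/465) = 385 + 33838673/1463820 = 597409373/1463820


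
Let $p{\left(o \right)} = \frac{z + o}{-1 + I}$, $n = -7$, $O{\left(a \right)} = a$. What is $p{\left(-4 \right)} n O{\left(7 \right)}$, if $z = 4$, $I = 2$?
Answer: $0$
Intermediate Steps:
$p{\left(o \right)} = 4 + o$ ($p{\left(o \right)} = \frac{4 + o}{-1 + 2} = \frac{4 + o}{1} = \left(4 + o\right) 1 = 4 + o$)
$p{\left(-4 \right)} n O{\left(7 \right)} = \left(4 - 4\right) \left(-7\right) 7 = 0 \left(-7\right) 7 = 0 \cdot 7 = 0$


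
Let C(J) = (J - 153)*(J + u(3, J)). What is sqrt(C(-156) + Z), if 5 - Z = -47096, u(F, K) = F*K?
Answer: sqrt(239917) ≈ 489.81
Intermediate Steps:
Z = 47101 (Z = 5 - 1*(-47096) = 5 + 47096 = 47101)
C(J) = 4*J*(-153 + J) (C(J) = (J - 153)*(J + 3*J) = (-153 + J)*(4*J) = 4*J*(-153 + J))
sqrt(C(-156) + Z) = sqrt(4*(-156)*(-153 - 156) + 47101) = sqrt(4*(-156)*(-309) + 47101) = sqrt(192816 + 47101) = sqrt(239917)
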